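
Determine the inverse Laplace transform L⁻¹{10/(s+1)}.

L⁻¹{1/(s-a)} = e^(at), so L⁻¹{1/(s+1)} = e^(-t), and L⁻¹{10/(s+1)} = 10·e^(-t)

Final answer: 10·e^(-t)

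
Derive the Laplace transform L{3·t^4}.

L{t^n} = n!/s^(n+1), so L{t^4} = 24/s^5. Then L{3·t^4} = 3·24/s^5 = 72/s^5

Final answer: 72/s^5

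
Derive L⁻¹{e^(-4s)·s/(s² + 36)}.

L⁻¹{s/(s² + 36)} = cos(6t). By the time shift theorem, L⁻¹{e^(-as)F(s)} = u(t-a)f(t-a) with a=4, so L⁻¹{e^(-4s)·s/(s² + 36)} = u(t-4)·cos(6(t-4))

Final answer: u(t-4)·cos(6(t-4))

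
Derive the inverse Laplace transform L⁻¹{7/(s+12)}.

L⁻¹{1/(s-a)} = e^(at), so L⁻¹{1/(s+12)} = e^(-12t), and L⁻¹{7/(s+12)} = 7·e^(-12t)

Final answer: 7·e^(-12t)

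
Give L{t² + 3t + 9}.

L{t² + 3t + 9} = 2/s³ + 3/s² + 9/s = 2/s³ + 3/s² + 9/s

Final answer: 2/s³ + 3/s² + 9/s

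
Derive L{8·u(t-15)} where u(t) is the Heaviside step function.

L{u(t-a)} = e^(-as)/s. Here a=15, so L{u(t-15)} = e^(-15s)/s, and L{8·u(t-15)} = 8·e^(-15s)/s

Final answer: 8·e^(-15s)/s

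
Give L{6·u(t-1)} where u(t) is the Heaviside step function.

L{u(t-a)} = e^(-as)/s. Here a=1, so L{u(t-1)} = e^(-s)/s, and L{6·u(t-1)} = 6·e^(-s)/s

Final answer: 6·e^(-s)/s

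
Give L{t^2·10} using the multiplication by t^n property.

L{10} = 10/s. d^1/ds^1[1/s] = -1/s². d^2/ds^2[1/s] = 2/s^3. So L{t^2} = (-1)^{2}·2/s^3 = 2/s^3. Then L{t^2·10} = 10·2/s^3 = 20/s^3

Final answer: 20/s^3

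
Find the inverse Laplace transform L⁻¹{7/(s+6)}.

L⁻¹{1/(s-a)} = e^(at), so L⁻¹{1/(s+6)} = e^(-6t), and L⁻¹{7/(s+6)} = 7·e^(-6t)

Final answer: 7·e^(-6t)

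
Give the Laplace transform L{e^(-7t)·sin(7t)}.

L{e^(at)·sin(ωt)} = ω/((s-a)² + ω²), so L{e^(-7t)·sin(7t)} = 7/((s+7)² + 49)

Final answer: 7/((s+7)² + 49)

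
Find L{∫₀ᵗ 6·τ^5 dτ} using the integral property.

L{∫₀ᵗ f(τ)dτ} = F(s)/s with f(t) = 6t^5. F(s) = 720/s^6, so L{∫₀ᵗ 6·τ^5 dτ} = (720/s^6)/s = 720/s^7. (Check: ∫₀ᵗ 6·τ^5 dτ = 6t^6/6.)

Final answer: 720/s^7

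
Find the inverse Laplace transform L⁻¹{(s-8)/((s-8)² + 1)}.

Using frequency shift, L⁻¹{(s-8)/((s-8)² + 1)} = e^(8t)·cos(t)

Final answer: e^(8t)·cos(t)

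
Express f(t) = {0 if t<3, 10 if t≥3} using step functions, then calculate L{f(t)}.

f(t) = 10·u(t-3). L{u(t-3)} = e^(-3s)/s, so L{f(t)} = 10·e^(-3s)/s

Final answer: 10·e^(-3s)/s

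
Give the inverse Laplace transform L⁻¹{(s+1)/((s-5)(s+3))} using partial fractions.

Using partial fractions, f(t) = (6e^(5t) + 2e^(-3t))/8

Final answer: (6e^(5t) + 2e^(-3t))/8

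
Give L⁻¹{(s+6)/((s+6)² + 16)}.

Using frequency shift: L⁻¹{(s-a)/((s-a)² + b²)} = e^(at)cos(bt). Here a=-6, b=4

Final answer: e^(-6t)·cos(4t)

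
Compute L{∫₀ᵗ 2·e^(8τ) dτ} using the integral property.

L{∫₀ᵗ f(τ)dτ} = F(s)/s with F(s) = 2/(s-8), so L{∫₀ᵗ 2·e^(8τ) dτ} = 2/(s(s-8))

Final answer: 2/(s(s-8))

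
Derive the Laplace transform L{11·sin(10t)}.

L{sin(ωt)} = ω/(s² + ω²), so L{sin(10t)} = 10/(s² + 100). Then L{11·sin(10t)} = 11·10/(s² + 100) = 110/(s² + 100)

Final answer: 110/(s² + 100)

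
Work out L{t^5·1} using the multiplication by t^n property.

L{1} = 1/s. d^1/ds^1[1/s] = -1/s². d^2/ds^2[1/s] = 2/s^3. d^3/ds^3[1/s] = -6/s^4. d^4/ds^4[1/s] = 24/s^5. d^5/ds^5[1/s] = -120/s^6. So L{t^5} = (-1)^{5}·-120/s^6 = 120/s^6

Final answer: 120/s^6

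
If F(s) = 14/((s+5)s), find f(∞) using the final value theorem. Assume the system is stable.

f(∞) = lim_{s→0} sF(s) = lim_{s→0} 14/(s+5) = 14/5

Final answer: 14/5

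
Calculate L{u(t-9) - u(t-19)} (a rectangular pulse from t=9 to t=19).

L{u(t-a)} = e^(-as)/s. L{u(t-9) - u(t-19)} = (e^(-9s) - e^(-19s))/s

Final answer: (e^(-9s) - e^(-19s))/s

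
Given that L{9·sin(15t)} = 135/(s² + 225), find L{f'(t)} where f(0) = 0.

L{f'(t)} = s·F(s) - f(0) = s·135/(s² + 225) - 0 = 135s/(s² + 225)

Final answer: 135s/(s² + 225)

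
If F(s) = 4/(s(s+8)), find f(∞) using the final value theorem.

f(∞) = lim_{s→0} s·4/(s(s+8)) = lim_{s→0} 4/(s+8) = 4/8 = 1/2

Final answer: 1/2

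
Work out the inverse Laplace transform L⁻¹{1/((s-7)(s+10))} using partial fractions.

Decompose: A/(s-7) + B/(s+10). A = 1/17, B = -1/17. f(t) = (e^(7t) - e^(-10t))/17

Final answer: (e^(7t) - e^(-10t))/17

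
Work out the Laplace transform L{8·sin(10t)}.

L{sin(ωt)} = ω/(s² + ω²), so L{sin(10t)} = 10/(s² + 100). Then L{8·sin(10t)} = 8·10/(s² + 100) = 80/(s² + 100)

Final answer: 80/(s² + 100)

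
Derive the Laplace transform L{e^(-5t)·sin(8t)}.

L{e^(at)·sin(ωt)} = ω/((s-a)² + ω²), so L{e^(-5t)·sin(8t)} = 8/((s+5)² + 64)

Final answer: 8/((s+5)² + 64)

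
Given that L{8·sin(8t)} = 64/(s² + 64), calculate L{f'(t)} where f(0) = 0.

L{f'(t)} = s·F(s) - f(0) = s·64/(s² + 64) - 0 = 64s/(s² + 64)

Final answer: 64s/(s² + 64)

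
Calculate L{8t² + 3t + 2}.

L{8t² + 3t + 2} = 8·2/s³ + 3/s² + 2/s = 16/s³ + 3/s² + 2/s

Final answer: 16/s³ + 3/s² + 2/s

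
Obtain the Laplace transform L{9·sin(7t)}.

L{sin(ωt)} = ω/(s² + ω²), so L{sin(7t)} = 7/(s² + 49). Then L{9·sin(7t)} = 9·7/(s² + 49) = 63/(s² + 49)

Final answer: 63/(s² + 49)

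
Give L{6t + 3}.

L{6t + 3} = 6·L{t} + 3·L{1} = 6/s² + 3/s

Final answer: 6/s² + 3/s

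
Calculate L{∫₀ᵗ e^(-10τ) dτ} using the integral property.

L{∫₀ᵗ f(τ)dτ} = F(s)/s with F(s) = 1/(s+10), so L{∫₀ᵗ e^(-10τ) dτ} = 1/(s(s+10))

Final answer: 1/(s(s+10))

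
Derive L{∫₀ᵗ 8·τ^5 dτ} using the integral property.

L{∫₀ᵗ f(τ)dτ} = F(s)/s with f(t) = 8t^5. F(s) = 960/s^6, so L{∫₀ᵗ 8·τ^5 dτ} = (960/s^6)/s = 960/s^7. (Check: ∫₀ᵗ 8·τ^5 dτ = 8t^6/6.)

Final answer: 960/s^7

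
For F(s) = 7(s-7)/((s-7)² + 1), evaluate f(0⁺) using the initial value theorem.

f(0⁺) = lim_{s→∞} sF(s) = lim_{s→∞} 7s(s-7)/((s-7)² + 1) = 7

Final answer: 7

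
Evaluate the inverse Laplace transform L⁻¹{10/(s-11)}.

L⁻¹{1/(s-a)} = e^(at), so L⁻¹{1/(s-11)} = e^(11t), and L⁻¹{10/(s-11)} = 10·e^(11t)

Final answer: 10·e^(11t)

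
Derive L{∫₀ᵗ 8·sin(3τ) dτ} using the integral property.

L{∫₀ᵗ f(τ)dτ} = F(s)/s with F(s) = 24/(s² + 9), so the result is (24/(s² + 9))/s = 24/(s(s² + 9))

Final answer: 24/(s(s² + 9))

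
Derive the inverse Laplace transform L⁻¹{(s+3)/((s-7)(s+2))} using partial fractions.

Using partial fractions, f(t) = (10e^(7t) - e^(-2t))/9

Final answer: (10e^(7t) - e^(-2t))/9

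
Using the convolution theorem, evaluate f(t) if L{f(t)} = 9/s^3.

9/s^3 = (9/s)·(1/s^2) = L{9}·L{t}. By convolution, f(t) = 9*t = ∫₀ᵗ 9·τ dτ = 9·t²/2

Final answer: 9·t²/2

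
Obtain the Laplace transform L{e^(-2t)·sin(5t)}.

L{e^(at)·sin(ωt)} = ω/((s-a)² + ω²), so L{e^(-2t)·sin(5t)} = 5/((s+2)² + 25)

Final answer: 5/((s+2)² + 25)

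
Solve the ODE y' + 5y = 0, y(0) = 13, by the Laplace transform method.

L{y'} + 5L{y} = 0. sY - 13 + 5Y = 0. Y(s+5) = 13. Y = 13/(s+5)

Final answer: y(t) = 13e^(-5t)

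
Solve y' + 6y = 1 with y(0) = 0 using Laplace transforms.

sY + 6Y = 1/s. Y = 1/(s(s+6)). Partial fractions: Y = 1/6/s - 1/6/(s+6)

Final answer: y(t) = 1/6(1 - e^(-6t))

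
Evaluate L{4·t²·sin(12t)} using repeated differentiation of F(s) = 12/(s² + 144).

F(s) = 12/(s² + 144). F'(s) = -24s/(s² + 144)². F''(s) = -24(144 - 3s²)/(s² + 144)³ = (72s² - 3456)/(s² + 144)³. So L{t²·sin(12t)} = (-1)² F''(s) = (72s² - 3456)/(s² + 144)³. Then L{4·t²·sin(12t)} = 4·(72s² - 3456)/(s² + 144)³ = (288s² - 13824)/(s² + 144)³

Final answer: (288s² - 13824)/(s² + 144)³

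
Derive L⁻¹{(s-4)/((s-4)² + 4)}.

Using frequency shift: L⁻¹{(s-a)/((s-a)² + b²)} = e^(at)cos(bt). Here a=4, b=2

Final answer: e^(4t)·cos(2t)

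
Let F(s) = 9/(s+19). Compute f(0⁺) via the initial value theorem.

f(0⁺) = lim_{s→∞} s·9/(s+19) = lim_{s→∞} 9s/(s+19) = 9

Final answer: 9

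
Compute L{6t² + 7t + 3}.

L{6t² + 7t + 3} = 6·2/s³ + 7/s² + 3/s = 12/s³ + 7/s² + 3/s

Final answer: 12/s³ + 7/s² + 3/s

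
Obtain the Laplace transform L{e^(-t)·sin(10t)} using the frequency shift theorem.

Frequency shift: L{e^(at)f(t)} = F(s-a). L{e^(-t)·sin(10t)} = 10/((s+1)² + 100)

Final answer: 10/((s+1)² + 100)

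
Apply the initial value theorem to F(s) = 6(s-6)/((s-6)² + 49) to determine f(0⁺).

f(0⁺) = lim_{s→∞} sF(s) = lim_{s→∞} 6s(s-6)/((s-6)² + 49) = 6

Final answer: 6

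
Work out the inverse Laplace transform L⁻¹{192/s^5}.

L⁻¹{n!/s^(n+1)} = t^n with n=4. So L⁻¹{24/s^5} = t^4, and L⁻¹{192/s^5} = (192/24)·t^4 = 8·t^4

Final answer: 8·t^4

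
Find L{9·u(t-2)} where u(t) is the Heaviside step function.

L{u(t-a)} = e^(-as)/s. Here a=2, so L{u(t-2)} = e^(-2s)/s, and L{9·u(t-2)} = 9·e^(-2s)/s

Final answer: 9·e^(-2s)/s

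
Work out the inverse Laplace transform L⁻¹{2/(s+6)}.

L⁻¹{1/(s-a)} = e^(at), so L⁻¹{1/(s+6)} = e^(-6t), and L⁻¹{2/(s+6)} = 2·e^(-6t)

Final answer: 2·e^(-6t)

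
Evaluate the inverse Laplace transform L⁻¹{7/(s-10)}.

L⁻¹{1/(s-a)} = e^(at), so L⁻¹{1/(s-10)} = e^(10t), and L⁻¹{7/(s-10)} = 7·e^(10t)

Final answer: 7·e^(10t)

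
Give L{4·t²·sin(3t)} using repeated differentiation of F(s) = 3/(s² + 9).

F(s) = 3/(s² + 9). F'(s) = -6s/(s² + 9)². F''(s) = -6(9 - 3s²)/(s² + 9)³ = (18s² - 54)/(s² + 9)³. So L{t²·sin(3t)} = (-1)² F''(s) = (18s² - 54)/(s² + 9)³. Then L{4·t²·sin(3t)} = 4·(18s² - 54)/(s² + 9)³ = (72s² - 216)/(s² + 9)³

Final answer: (72s² - 216)/(s² + 9)³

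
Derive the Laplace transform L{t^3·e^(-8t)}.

L{t^n·e^(at)} = n!/(s-a)^(n+1), so L{t^3·e^(-8t)} = 6/(s+8)^4

Final answer: 6/(s+8)^4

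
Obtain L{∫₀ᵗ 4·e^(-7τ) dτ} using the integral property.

L{∫₀ᵗ f(τ)dτ} = F(s)/s with F(s) = 4/(s+7), so L{∫₀ᵗ 4·e^(-7τ) dτ} = 4/(s(s+7))

Final answer: 4/(s(s+7))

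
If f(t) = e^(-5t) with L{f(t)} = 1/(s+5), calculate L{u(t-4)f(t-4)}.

Time shift theorem: L{u(t-a)f(t-a)} = e^(-as)F(s). Here a=4, F(s) = 1/(s+5), so L{u(t-4)f(t-4)} = e^(-4s)·1/(s+5)

Final answer: e^(-4s)·1/(s+5)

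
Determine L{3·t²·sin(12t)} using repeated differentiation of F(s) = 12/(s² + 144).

F(s) = 12/(s² + 144). F'(s) = -24s/(s² + 144)². F''(s) = -24(144 - 3s²)/(s² + 144)³ = (72s² - 3456)/(s² + 144)³. So L{t²·sin(12t)} = (-1)² F''(s) = (72s² - 3456)/(s² + 144)³. Then L{3·t²·sin(12t)} = 3·(72s² - 3456)/(s² + 144)³ = (216s² - 10368)/(s² + 144)³

Final answer: (216s² - 10368)/(s² + 144)³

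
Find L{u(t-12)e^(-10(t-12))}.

u(t-a)f(t-a) with f(t)=e^(-10t). L{e^(-10t)} = 1/(s+10). By time shift: e^(-12s)/(s+10)

Final answer: e^(-12s)/(s+10)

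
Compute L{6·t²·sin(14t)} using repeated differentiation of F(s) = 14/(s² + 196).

F(s) = 14/(s² + 196). F'(s) = -28s/(s² + 196)². F''(s) = -28(196 - 3s²)/(s² + 196)³ = (84s² - 5488)/(s² + 196)³. So L{t²·sin(14t)} = (-1)² F''(s) = (84s² - 5488)/(s² + 196)³. Then L{6·t²·sin(14t)} = 6·(84s² - 5488)/(s² + 196)³ = (504s² - 32928)/(s² + 196)³

Final answer: (504s² - 32928)/(s² + 196)³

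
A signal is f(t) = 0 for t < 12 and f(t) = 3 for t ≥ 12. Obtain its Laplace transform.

f(t) = 3·u(t-12). L{u(t-12)} = e^(-12s)/s, so L{f(t)} = 3·e^(-12s)/s

Final answer: 3·e^(-12s)/s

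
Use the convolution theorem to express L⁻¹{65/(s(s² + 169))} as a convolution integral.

65/(s(s² + 169)) = (1/s)·(65/(s² + 169)) = L{1}·L{5·sin(13t)}. So f(t) = 1*(5·sin(13t)) = ∫₀ᵗ 5·sin(13τ) dτ

Final answer: ∫₀ᵗ 5·sin(13τ) dτ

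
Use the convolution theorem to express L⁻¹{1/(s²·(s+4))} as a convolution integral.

1/(s²·(s+4)) = (1/s^2)·(1/(s+4)) = L{t}·L{e^(-4t)}. So f(t) = t*e^(-4t) = ∫₀ᵗ τ·e^(-4(t-τ)) dτ

Final answer: ∫₀ᵗ τ·e^(-4(t-τ)) dτ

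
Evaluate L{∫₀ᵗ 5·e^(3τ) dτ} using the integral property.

L{∫₀ᵗ f(τ)dτ} = F(s)/s with F(s) = 5/(s-3), so L{∫₀ᵗ 5·e^(3τ) dτ} = 5/(s(s-3))

Final answer: 5/(s(s-3))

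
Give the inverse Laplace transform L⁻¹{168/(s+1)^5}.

L⁻¹{n!/(s-a)^(n+1)} = t^n·e^(at) with n=4, a=-1. So L⁻¹{24/(s+1)^5} = t^4·e^(-t), and L⁻¹{168/(s+1)^5} = (168/24)·t^4·e^(-t) = 7·t^4·e^(-t)

Final answer: 7·t^4·e^(-t)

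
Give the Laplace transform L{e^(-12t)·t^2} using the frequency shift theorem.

L{e^(at)·t^n} = n!/(s-a)^(n+1), so L{e^(-12t)·t^2} = 2/(s+12)^3

Final answer: 2/(s+12)^3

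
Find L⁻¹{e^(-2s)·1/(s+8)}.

L⁻¹{1/(s+8)} = e^(-8t). By the time shift theorem, L⁻¹{e^(-as)F(s)} = u(t-a)f(t-a) with a=2, so L⁻¹{e^(-2s)·1/(s+8)} = u(t-2)·e^(-8(t-2))

Final answer: u(t-2)·e^(-8(t-2))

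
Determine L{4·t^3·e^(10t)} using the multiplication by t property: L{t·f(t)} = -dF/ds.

Using L{t^n·e^(at)} = n!/(s-a)^(n+1), L{t^3·e^(10t)} = 6/(s-10)^4, so L{4·t^3·e^(10t)} = 4·6/(s-10)^4 = 24/(s-10)^4

Final answer: 24/(s-10)^4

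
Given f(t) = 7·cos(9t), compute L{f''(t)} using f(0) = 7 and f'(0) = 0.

F(s) = 7s/(s² + 81). L{f''(t)} = s²F(s) - sf(0) - f'(0) = 7s³/(s² + 81) - 7s = (7s³ - 7s(s² + 81))/(s² + 81) = -567s/(s² + 81)

Final answer: -567s/(s² + 81)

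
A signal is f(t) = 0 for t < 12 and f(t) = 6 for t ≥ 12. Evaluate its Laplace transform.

f(t) = 6·u(t-12). L{u(t-12)} = e^(-12s)/s, so L{f(t)} = 6·e^(-12s)/s

Final answer: 6·e^(-12s)/s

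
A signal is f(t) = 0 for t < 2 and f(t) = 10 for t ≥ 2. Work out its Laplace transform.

f(t) = 10·u(t-2). L{u(t-2)} = e^(-2s)/s, so L{f(t)} = 10·e^(-2s)/s

Final answer: 10·e^(-2s)/s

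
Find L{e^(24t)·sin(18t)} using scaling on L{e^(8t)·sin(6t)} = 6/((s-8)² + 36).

Scaling with a=3: L{e^(24t)·sin(18t)} = (1/3) · 6/((s/3-8)² + 36). Simplifying: 18/((s-24)² + 324)

Final answer: 18/((s-24)² + 324)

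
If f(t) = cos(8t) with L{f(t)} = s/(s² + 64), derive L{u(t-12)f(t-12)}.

Time shift theorem: L{u(t-a)f(t-a)} = e^(-as)F(s). Here a=12, F(s) = s/(s² + 64), so L{u(t-12)f(t-12)} = e^(-12s)·s/(s² + 64)

Final answer: e^(-12s)·s/(s² + 64)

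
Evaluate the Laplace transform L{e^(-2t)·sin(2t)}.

L{e^(at)·sin(ωt)} = ω/((s-a)² + ω²), so L{e^(-2t)·sin(2t)} = 2/((s+2)² + 4)

Final answer: 2/((s+2)² + 4)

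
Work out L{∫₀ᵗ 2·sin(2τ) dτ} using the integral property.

L{∫₀ᵗ f(τ)dτ} = F(s)/s with F(s) = 4/(s² + 4), so the result is (4/(s² + 4))/s = 4/(s(s² + 4))

Final answer: 4/(s(s² + 4))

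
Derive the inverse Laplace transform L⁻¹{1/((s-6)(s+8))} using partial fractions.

Decompose: A/(s-6) + B/(s+8). A = 1/14, B = -1/14. f(t) = (e^(6t) - e^(-8t))/14

Final answer: (e^(6t) - e^(-8t))/14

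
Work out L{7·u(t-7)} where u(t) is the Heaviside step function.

L{u(t-a)} = e^(-as)/s. Here a=7, so L{u(t-7)} = e^(-7s)/s, and L{7·u(t-7)} = 7·e^(-7s)/s

Final answer: 7·e^(-7s)/s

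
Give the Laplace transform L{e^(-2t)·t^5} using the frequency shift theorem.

L{e^(at)·t^n} = n!/(s-a)^(n+1), so L{e^(-2t)·t^5} = 120/(s+2)^6

Final answer: 120/(s+2)^6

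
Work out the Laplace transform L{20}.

L{20} = 20 · L{1} = 20/s

Final answer: 20/s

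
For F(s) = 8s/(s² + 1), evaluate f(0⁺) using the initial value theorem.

f(0⁺) = lim_{s→∞} s·8s/(s² + 1) = lim_{s→∞} 8s²/(s² + 1) = 8

Final answer: 8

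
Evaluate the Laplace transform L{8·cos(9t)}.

L{cos(ωt)} = s/(s² + ω²), so L{cos(9t)} = s/(s² + 81). Then L{8·cos(9t)} = 8·s/(s² + 81) = 8s/(s² + 81)

Final answer: 8s/(s² + 81)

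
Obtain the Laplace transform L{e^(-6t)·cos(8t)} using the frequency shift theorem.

Frequency shift: L{e^(at)f(t)} = F(s-a). L{e^(-6t)·cos(8t)} = (s+6)/((s+6)² + 64)

Final answer: (s+6)/((s+6)² + 64)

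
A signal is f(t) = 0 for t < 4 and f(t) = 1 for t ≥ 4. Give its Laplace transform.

f(t) = u(t-4). L{u(t-4)} = e^(-4s)/s, so L{f(t)} = e^(-4s)/s

Final answer: e^(-4s)/s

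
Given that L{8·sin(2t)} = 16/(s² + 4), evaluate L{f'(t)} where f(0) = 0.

L{f'(t)} = s·F(s) - f(0) = s·16/(s² + 4) - 0 = 16s/(s² + 4)

Final answer: 16s/(s² + 4)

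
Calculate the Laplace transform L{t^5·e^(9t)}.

L{t^n·e^(at)} = n!/(s-a)^(n+1), so L{t^5·e^(9t)} = 120/(s-9)^6

Final answer: 120/(s-9)^6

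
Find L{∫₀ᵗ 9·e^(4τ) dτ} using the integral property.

L{∫₀ᵗ f(τ)dτ} = F(s)/s with F(s) = 9/(s-4), so L{∫₀ᵗ 9·e^(4τ) dτ} = 9/(s(s-4))

Final answer: 9/(s(s-4))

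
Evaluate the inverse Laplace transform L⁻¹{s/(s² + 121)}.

L⁻¹{s/(s² + 121)} = cos(11t)

Final answer: cos(11t)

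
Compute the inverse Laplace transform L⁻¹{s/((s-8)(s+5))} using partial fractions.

Using partial fractions, f(t) = (8e^(8t) + 5e^(-5t))/13

Final answer: (8e^(8t) + 5e^(-5t))/13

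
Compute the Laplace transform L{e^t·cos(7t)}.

L{e^(at)·cos(ωt)} = (s-a)/((s-a)² + ω²), so L{e^t·cos(7t)} = (s-1)/((s-1)² + 49)

Final answer: (s-1)/((s-1)² + 49)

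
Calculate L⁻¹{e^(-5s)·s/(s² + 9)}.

L⁻¹{s/(s² + 9)} = cos(3t). By the time shift theorem, L⁻¹{e^(-as)F(s)} = u(t-a)f(t-a) with a=5, so L⁻¹{e^(-5s)·s/(s² + 9)} = u(t-5)·cos(3(t-5))

Final answer: u(t-5)·cos(3(t-5))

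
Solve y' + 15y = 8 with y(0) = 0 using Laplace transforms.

sY + 15Y = 8/s. Y = 8/(s(s+15)). Partial fractions: Y = 8/15/s - 8/15/(s+15)

Final answer: y(t) = 8/15(1 - e^(-15t))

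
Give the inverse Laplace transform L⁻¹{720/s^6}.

L⁻¹{n!/s^(n+1)} = t^n with n=5. So L⁻¹{120/s^6} = t^5, and L⁻¹{720/s^6} = (720/120)·t^5 = 6·t^5

Final answer: 6·t^5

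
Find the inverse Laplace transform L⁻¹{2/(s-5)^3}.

L⁻¹{n!/(s-a)^(n+1)} = t^n·e^(at) with n=2, a=5. So L⁻¹{2/(s-5)^3} = t^2·e^(5t)

Final answer: t^2·e^(5t)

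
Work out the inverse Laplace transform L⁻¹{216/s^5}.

L⁻¹{n!/s^(n+1)} = t^n with n=4. So L⁻¹{24/s^5} = t^4, and L⁻¹{216/s^5} = (216/24)·t^4 = 9·t^4

Final answer: 9·t^4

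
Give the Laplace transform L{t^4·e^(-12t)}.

L{t^n·e^(at)} = n!/(s-a)^(n+1), so L{t^4·e^(-12t)} = 24/(s+12)^5

Final answer: 24/(s+12)^5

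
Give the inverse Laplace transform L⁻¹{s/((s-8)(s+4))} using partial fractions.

Using partial fractions, f(t) = (8e^(8t) + 4e^(-4t))/12

Final answer: (8e^(8t) + 4e^(-4t))/12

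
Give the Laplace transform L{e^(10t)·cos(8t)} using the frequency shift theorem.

Frequency shift: L{e^(at)f(t)} = F(s-a). L{e^(10t)·cos(8t)} = (s-10)/((s-10)² + 64)

Final answer: (s-10)/((s-10)² + 64)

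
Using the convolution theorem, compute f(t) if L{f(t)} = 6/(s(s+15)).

6/(s(s+15)) = (6/s)·(1/(s+15)) = L{6}·L{e^(-15t)}. By convolution, f(t) = 6*e^(-15t) = ∫₀ᵗ 6·e^(-15τ) dτ = 6·(1 - e^(-15t))/15

Final answer: 6·(1 - e^(-15t))/15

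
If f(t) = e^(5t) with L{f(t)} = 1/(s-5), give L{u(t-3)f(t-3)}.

Time shift theorem: L{u(t-a)f(t-a)} = e^(-as)F(s). Here a=3, F(s) = 1/(s-5), so L{u(t-3)f(t-3)} = e^(-3s)·1/(s-5)

Final answer: e^(-3s)·1/(s-5)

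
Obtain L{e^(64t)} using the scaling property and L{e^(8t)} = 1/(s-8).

Using L{f(at)} = (1/a)F(s/a) with a=8 and f(t) = e^(8t): L{e^(64t)} = (1/8) · 1/((s/8)-8) = (1/8) · 8/(s-64) = 1/(s-64)

Final answer: 1/(s-64)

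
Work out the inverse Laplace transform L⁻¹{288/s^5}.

L⁻¹{n!/s^(n+1)} = t^n with n=4. So L⁻¹{24/s^5} = t^4, and L⁻¹{288/s^5} = (288/24)·t^4 = 12·t^4

Final answer: 12·t^4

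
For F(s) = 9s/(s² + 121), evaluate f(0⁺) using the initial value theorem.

f(0⁺) = lim_{s→∞} s·9s/(s² + 121) = lim_{s→∞} 9s²/(s² + 121) = 9

Final answer: 9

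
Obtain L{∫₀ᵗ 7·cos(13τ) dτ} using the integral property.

L{∫₀ᵗ f(τ)dτ} = F(s)/s with F(s) = 7s/(s² + 169), so the result is (7s/(s² + 169))/s = 7/(s² + 169)

Final answer: 7/(s² + 169)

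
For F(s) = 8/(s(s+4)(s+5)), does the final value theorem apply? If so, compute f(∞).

Poles of sF(s) = 8/((s+4)(s+5)) are at s = -4 and s = -5, both in the left half-plane. Theorem applies. f(∞) = lim_{s→0} sF(s) = 8/(4·5) = 2/5

Final answer: 2/5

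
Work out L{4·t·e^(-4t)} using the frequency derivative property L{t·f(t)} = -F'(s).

L{e^(-4t)} = 1/(s+4). By frequency derivative: L{t·e^(-4t)} = -d/ds[1/(s+4)] = -(-1)/(s+4)² = 1/(s+4)². Then L{4·t·e^(-4t)} = 4·1/(s+4)² = 4/(s+4)²

Final answer: 4/(s+4)²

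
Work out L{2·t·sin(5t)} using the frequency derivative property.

L{sin(5t)} = 5/(s² + 25). By L{t·f(t)} = -F'(s): -d/ds[5/(s² + 25)] = -(5)·(-2s)/(s² + 25)² = 10s/(s² + 25)². Then L{2·t·sin(5t)} = 2·10s/(s² + 25)² = 20s/(s² + 25)²

Final answer: 20s/(s² + 25)²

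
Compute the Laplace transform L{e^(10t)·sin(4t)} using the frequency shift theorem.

Frequency shift: L{e^(at)f(t)} = F(s-a). L{e^(10t)·sin(4t)} = 4/((s-10)² + 16)

Final answer: 4/((s-10)² + 16)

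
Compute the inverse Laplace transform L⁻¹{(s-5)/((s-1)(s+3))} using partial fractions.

Using partial fractions, f(t) = (-4e^t + 8e^(-3t))/4

Final answer: (-4e^t + 8e^(-3t))/4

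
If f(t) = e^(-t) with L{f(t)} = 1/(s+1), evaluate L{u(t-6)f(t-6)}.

Time shift theorem: L{u(t-a)f(t-a)} = e^(-as)F(s). Here a=6, F(s) = 1/(s+1), so L{u(t-6)f(t-6)} = e^(-6s)·1/(s+1)

Final answer: e^(-6s)·1/(s+1)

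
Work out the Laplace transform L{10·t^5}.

L{t^n} = n!/s^(n+1), so L{t^5} = 120/s^6. Then L{10·t^5} = 10·120/s^6 = 1200/s^6

Final answer: 1200/s^6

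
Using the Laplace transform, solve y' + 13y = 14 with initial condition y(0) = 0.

sY + 13Y = 14/s. Y = 14/(s(s+13)). Partial fractions: Y = 14/13/s - 14/13/(s+13)

Final answer: y(t) = 14/13(1 - e^(-13t))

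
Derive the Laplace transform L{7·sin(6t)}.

L{sin(ωt)} = ω/(s² + ω²), so L{sin(6t)} = 6/(s² + 36). Then L{7·sin(6t)} = 7·6/(s² + 36) = 42/(s² + 36)

Final answer: 42/(s² + 36)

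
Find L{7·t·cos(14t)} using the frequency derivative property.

L{cos(14t)} = s/(s² + 196). Derivative: d/ds[s/(s² + 196)] = [(s² + 196) - s·2s]/(s² + 196)² = (196 - s²)/(s² + 196)². So L{t·cos(14t)} = -F'(s) = (s² - 196)/(s² + 196)². Then L{7·t·cos(14t)} = 7·(s² - 196)/(s² + 196)²

Final answer: 7·(s² - 196)/(s² + 196)²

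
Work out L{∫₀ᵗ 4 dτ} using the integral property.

L{∫₀ᵗ f(τ)dτ} = F(s)/s with f(t) = 4. F(s) = 4/s, so L{∫₀ᵗ 4 dτ} = (4/s)/s = 4/s². (Check: ∫₀ᵗ 4 dτ = 4t.)

Final answer: 4/s²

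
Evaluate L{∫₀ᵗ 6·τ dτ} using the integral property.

L{∫₀ᵗ f(τ)dτ} = F(s)/s with f(t) = 6t. F(s) = 6/s^2, so L{∫₀ᵗ 6·τ dτ} = (6/s^2)/s = 6/s^3. (Check: ∫₀ᵗ 6·τ dτ = 6t^2/2.)

Final answer: 6/s^3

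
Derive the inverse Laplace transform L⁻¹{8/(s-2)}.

L⁻¹{1/(s-a)} = e^(at), so L⁻¹{1/(s-2)} = e^(2t), and L⁻¹{8/(s-2)} = 8·e^(2t)

Final answer: 8·e^(2t)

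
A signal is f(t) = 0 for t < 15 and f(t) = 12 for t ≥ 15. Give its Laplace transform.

f(t) = 12·u(t-15). L{u(t-15)} = e^(-15s)/s, so L{f(t)} = 12·e^(-15s)/s

Final answer: 12·e^(-15s)/s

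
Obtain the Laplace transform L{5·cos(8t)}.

L{cos(ωt)} = s/(s² + ω²), so L{cos(8t)} = s/(s² + 64). Then L{5·cos(8t)} = 5·s/(s² + 64) = 5s/(s² + 64)

Final answer: 5s/(s² + 64)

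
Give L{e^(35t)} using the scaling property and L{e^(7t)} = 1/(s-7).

Using L{f(at)} = (1/a)F(s/a) with a=5 and f(t) = e^(7t): L{e^(35t)} = (1/5) · 1/((s/5)-7) = (1/5) · 5/(s-35) = 1/(s-35)

Final answer: 1/(s-35)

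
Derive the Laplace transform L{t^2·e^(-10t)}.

L{t^n·e^(at)} = n!/(s-a)^(n+1), so L{t^2·e^(-10t)} = 2/(s+10)^3

Final answer: 2/(s+10)^3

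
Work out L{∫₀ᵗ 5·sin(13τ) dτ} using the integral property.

L{∫₀ᵗ f(τ)dτ} = F(s)/s with F(s) = 65/(s² + 169), so the result is (65/(s² + 169))/s = 65/(s(s² + 169))

Final answer: 65/(s(s² + 169))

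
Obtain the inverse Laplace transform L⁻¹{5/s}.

L⁻¹{c/s} = c, so L⁻¹{5/s} = 5

Final answer: 5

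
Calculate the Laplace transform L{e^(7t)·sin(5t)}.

L{e^(at)·sin(ωt)} = ω/((s-a)² + ω²), so L{e^(7t)·sin(5t)} = 5/((s-7)² + 25)

Final answer: 5/((s-7)² + 25)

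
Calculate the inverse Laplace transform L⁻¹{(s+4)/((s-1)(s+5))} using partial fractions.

Using partial fractions, f(t) = (5e^t + e^(-5t))/6

Final answer: (5e^t + e^(-5t))/6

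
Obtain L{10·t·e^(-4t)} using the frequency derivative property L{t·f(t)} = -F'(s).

L{e^(-4t)} = 1/(s+4). By frequency derivative: L{t·e^(-4t)} = -d/ds[1/(s+4)] = -(-1)/(s+4)² = 1/(s+4)². Then L{10·t·e^(-4t)} = 10·1/(s+4)² = 10/(s+4)²

Final answer: 10/(s+4)²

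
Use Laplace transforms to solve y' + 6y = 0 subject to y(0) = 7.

L{y'} + 6L{y} = 0. sY - 7 + 6Y = 0. Y(s+6) = 7. Y = 7/(s+6)

Final answer: y(t) = 7e^(-6t)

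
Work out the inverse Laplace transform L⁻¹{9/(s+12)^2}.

L⁻¹{n!/(s-a)^(n+1)} = t^n·e^(at) with n=1, a=-12. So L⁻¹{1/(s+12)^2} = t·e^(-12t), and L⁻¹{9/(s+12)^2} = (9/1)·t·e^(-12t) = 9·t·e^(-12t)

Final answer: 9·t·e^(-12t)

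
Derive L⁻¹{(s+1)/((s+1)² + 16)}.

Using frequency shift: L⁻¹{(s-a)/((s-a)² + b²)} = e^(at)cos(bt). Here a=-1, b=4

Final answer: e^(-t)·cos(4t)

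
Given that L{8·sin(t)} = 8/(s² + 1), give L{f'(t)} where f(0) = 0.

L{f'(t)} = s·F(s) - f(0) = s·8/(s² + 1) - 0 = 8s/(s² + 1)

Final answer: 8s/(s² + 1)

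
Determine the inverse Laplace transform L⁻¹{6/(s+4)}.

L⁻¹{1/(s-a)} = e^(at), so L⁻¹{1/(s+4)} = e^(-4t), and L⁻¹{6/(s+4)} = 6·e^(-4t)

Final answer: 6·e^(-4t)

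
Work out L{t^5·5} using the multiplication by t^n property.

L{5} = 5/s. d^1/ds^1[1/s] = -1/s². d^2/ds^2[1/s] = 2/s^3. d^3/ds^3[1/s] = -6/s^4. d^4/ds^4[1/s] = 24/s^5. d^5/ds^5[1/s] = -120/s^6. So L{t^5} = (-1)^{5}·-120/s^6 = 120/s^6. Then L{t^5·5} = 5·120/s^6 = 600/s^6

Final answer: 600/s^6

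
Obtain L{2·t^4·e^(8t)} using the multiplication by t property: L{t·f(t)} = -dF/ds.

Using L{t^n·e^(at)} = n!/(s-a)^(n+1), L{t^4·e^(8t)} = 24/(s-8)^5, so L{2·t^4·e^(8t)} = 2·24/(s-8)^5 = 48/(s-8)^5

Final answer: 48/(s-8)^5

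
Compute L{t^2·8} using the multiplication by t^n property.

L{8} = 8/s. d^1/ds^1[1/s] = -1/s². d^2/ds^2[1/s] = 2/s^3. So L{t^2} = (-1)^{2}·2/s^3 = 2/s^3. Then L{t^2·8} = 8·2/s^3 = 16/s^3

Final answer: 16/s^3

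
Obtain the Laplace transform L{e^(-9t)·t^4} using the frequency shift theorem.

L{e^(at)·t^n} = n!/(s-a)^(n+1), so L{e^(-9t)·t^4} = 24/(s+9)^5

Final answer: 24/(s+9)^5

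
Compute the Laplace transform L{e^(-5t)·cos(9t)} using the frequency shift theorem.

Frequency shift: L{e^(at)f(t)} = F(s-a). L{e^(-5t)·cos(9t)} = (s+5)/((s+5)² + 81)

Final answer: (s+5)/((s+5)² + 81)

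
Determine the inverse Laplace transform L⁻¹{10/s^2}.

L⁻¹{n!/s^(n+1)} = t^n with n=1. So L⁻¹{1/s^2} = t, and L⁻¹{10/s^2} = (10/1)·t = 10·t

Final answer: 10·t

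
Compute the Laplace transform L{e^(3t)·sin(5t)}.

L{e^(at)·sin(ωt)} = ω/((s-a)² + ω²), so L{e^(3t)·sin(5t)} = 5/((s-3)² + 25)

Final answer: 5/((s-3)² + 25)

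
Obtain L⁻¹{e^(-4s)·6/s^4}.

L⁻¹{6/s^4} = t^3. By the time shift theorem, L⁻¹{e^(-as)F(s)} = u(t-a)f(t-a) with a=4, so L⁻¹{e^(-4s)·6/s^4} = u(t-4)·(t-4)^3

Final answer: u(t-4)·(t-4)^3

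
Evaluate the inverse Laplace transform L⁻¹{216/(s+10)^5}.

L⁻¹{n!/(s-a)^(n+1)} = t^n·e^(at) with n=4, a=-10. So L⁻¹{24/(s+10)^5} = t^4·e^(-10t), and L⁻¹{216/(s+10)^5} = (216/24)·t^4·e^(-10t) = 9·t^4·e^(-10t)

Final answer: 9·t^4·e^(-10t)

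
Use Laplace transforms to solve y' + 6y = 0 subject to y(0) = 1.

L{y'} + 6L{y} = 0. sY - 1 + 6Y = 0. Y(s+6) = 1. Y = 1/(s+6)

Final answer: y(t) = e^(-6t)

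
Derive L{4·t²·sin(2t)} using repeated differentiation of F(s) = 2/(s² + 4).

F(s) = 2/(s² + 4). F'(s) = -4s/(s² + 4)². F''(s) = -4(4 - 3s²)/(s² + 4)³ = (12s² - 16)/(s² + 4)³. So L{t²·sin(2t)} = (-1)² F''(s) = (12s² - 16)/(s² + 4)³. Then L{4·t²·sin(2t)} = 4·(12s² - 16)/(s² + 4)³ = (48s² - 64)/(s² + 4)³

Final answer: (48s² - 64)/(s² + 4)³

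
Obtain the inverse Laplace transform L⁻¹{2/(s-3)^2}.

L⁻¹{n!/(s-a)^(n+1)} = t^n·e^(at) with n=1, a=3. So L⁻¹{1/(s-3)^2} = t·e^(3t), and L⁻¹{2/(s-3)^2} = (2/1)·t·e^(3t) = 2·t·e^(3t)

Final answer: 2·t·e^(3t)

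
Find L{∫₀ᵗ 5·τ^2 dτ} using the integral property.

L{∫₀ᵗ f(τ)dτ} = F(s)/s with f(t) = 5t^2. F(s) = 10/s^3, so L{∫₀ᵗ 5·τ^2 dτ} = (10/s^3)/s = 10/s^4. (Check: ∫₀ᵗ 5·τ^2 dτ = 5t^3/3.)

Final answer: 10/s^4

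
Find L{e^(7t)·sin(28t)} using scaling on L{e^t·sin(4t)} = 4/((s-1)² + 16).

Scaling with a=7: L{e^(7t)·sin(28t)} = (1/7) · 4/((s/7-1)² + 16). Simplifying: 28/((s-7)² + 784)

Final answer: 28/((s-7)² + 784)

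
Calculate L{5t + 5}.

L{5t + 5} = 5·L{t} + 5·L{1} = 5/s² + 5/s

Final answer: 5/s² + 5/s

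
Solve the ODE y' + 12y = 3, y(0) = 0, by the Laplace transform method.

sY + 12Y = 3/s. Y = 3/(s(s+12)). Partial fractions: Y = 1/4/s - 1/4/(s+12)

Final answer: y(t) = 1/4(1 - e^(-12t))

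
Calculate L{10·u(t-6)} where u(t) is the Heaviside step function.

L{u(t-a)} = e^(-as)/s. Here a=6, so L{u(t-6)} = e^(-6s)/s, and L{10·u(t-6)} = 10·e^(-6s)/s

Final answer: 10·e^(-6s)/s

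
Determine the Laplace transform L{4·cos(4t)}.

L{cos(ωt)} = s/(s² + ω²), so L{cos(4t)} = s/(s² + 16). Then L{4·cos(4t)} = 4·s/(s² + 16) = 4s/(s² + 16)

Final answer: 4s/(s² + 16)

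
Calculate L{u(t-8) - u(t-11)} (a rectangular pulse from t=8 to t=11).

L{u(t-a)} = e^(-as)/s. L{u(t-8) - u(t-11)} = (e^(-8s) - e^(-11s))/s

Final answer: (e^(-8s) - e^(-11s))/s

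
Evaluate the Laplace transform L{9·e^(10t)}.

L{e^(at)} = 1/(s-a), so L{e^(10t)} = 1/(s-10). Then L{9·e^(10t)} = 9/(s-10)

Final answer: 9/(s-10)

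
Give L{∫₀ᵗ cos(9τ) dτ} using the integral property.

L{∫₀ᵗ f(τ)dτ} = F(s)/s with F(s) = s/(s² + 81), so the result is (s/(s² + 81))/s = 1/(s² + 81)

Final answer: 1/(s² + 81)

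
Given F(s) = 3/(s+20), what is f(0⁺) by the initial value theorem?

f(0⁺) = lim_{s→∞} s·3/(s+20) = lim_{s→∞} 3s/(s+20) = 3

Final answer: 3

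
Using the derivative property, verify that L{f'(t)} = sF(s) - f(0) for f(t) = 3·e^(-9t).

f'(t) = -27e^(-9t). Direct: L{f'(t)} = -27/(s+9). Property: s·3/(s+9) - 3 = (3s - 3(s+9))/(s+9) = -27/(s+9). ✓

Final answer: -27/(s+9)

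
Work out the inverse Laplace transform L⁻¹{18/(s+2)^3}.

L⁻¹{n!/(s-a)^(n+1)} = t^n·e^(at) with n=2, a=-2. So L⁻¹{2/(s+2)^3} = t^2·e^(-2t), and L⁻¹{18/(s+2)^3} = (18/2)·t^2·e^(-2t) = 9·t^2·e^(-2t)

Final answer: 9·t^2·e^(-2t)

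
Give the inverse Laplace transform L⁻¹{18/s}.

L⁻¹{c/s} = c, so L⁻¹{18/s} = 18

Final answer: 18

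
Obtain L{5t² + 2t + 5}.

L{5t² + 2t + 5} = 5·2/s³ + 2/s² + 5/s = 10/s³ + 2/s² + 5/s

Final answer: 10/s³ + 2/s² + 5/s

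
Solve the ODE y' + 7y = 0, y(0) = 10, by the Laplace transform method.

L{y'} + 7L{y} = 0. sY - 10 + 7Y = 0. Y(s+7) = 10. Y = 10/(s+7)

Final answer: y(t) = 10e^(-7t)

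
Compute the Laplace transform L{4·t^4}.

L{t^n} = n!/s^(n+1), so L{t^4} = 24/s^5. Then L{4·t^4} = 4·24/s^5 = 96/s^5

Final answer: 96/s^5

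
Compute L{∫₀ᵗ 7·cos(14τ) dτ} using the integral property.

L{∫₀ᵗ f(τ)dτ} = F(s)/s with F(s) = 7s/(s² + 196), so the result is (7s/(s² + 196))/s = 7/(s² + 196)

Final answer: 7/(s² + 196)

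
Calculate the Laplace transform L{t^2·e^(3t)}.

L{t^n·e^(at)} = n!/(s-a)^(n+1), so L{t^2·e^(3t)} = 2/(s-3)^3

Final answer: 2/(s-3)^3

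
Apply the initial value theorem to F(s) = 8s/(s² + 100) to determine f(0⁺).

f(0⁺) = lim_{s→∞} s·8s/(s² + 100) = lim_{s→∞} 8s²/(s² + 100) = 8

Final answer: 8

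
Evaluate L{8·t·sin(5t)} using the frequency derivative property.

L{sin(5t)} = 5/(s² + 25). By L{t·f(t)} = -F'(s): -d/ds[5/(s² + 25)] = -(5)·(-2s)/(s² + 25)² = 10s/(s² + 25)². Then L{8·t·sin(5t)} = 8·10s/(s² + 25)² = 80s/(s² + 25)²

Final answer: 80s/(s² + 25)²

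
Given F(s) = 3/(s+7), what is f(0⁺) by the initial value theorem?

f(0⁺) = lim_{s→∞} s·3/(s+7) = lim_{s→∞} 3s/(s+7) = 3

Final answer: 3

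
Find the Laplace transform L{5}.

L{5} = 5 · L{1} = 5/s

Final answer: 5/s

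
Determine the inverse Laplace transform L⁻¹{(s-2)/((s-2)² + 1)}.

Using frequency shift, L⁻¹{(s-2)/((s-2)² + 1)} = e^(2t)·cos(t)

Final answer: e^(2t)·cos(t)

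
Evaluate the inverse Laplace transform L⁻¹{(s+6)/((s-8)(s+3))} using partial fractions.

Using partial fractions, f(t) = (14e^(8t) - 3e^(-3t))/11

Final answer: (14e^(8t) - 3e^(-3t))/11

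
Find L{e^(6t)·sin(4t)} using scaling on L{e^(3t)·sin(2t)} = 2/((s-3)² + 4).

Scaling with a=2: L{e^(6t)·sin(4t)} = (1/2) · 2/((s/2-3)² + 4). Simplifying: 4/((s-6)² + 16)

Final answer: 4/((s-6)² + 16)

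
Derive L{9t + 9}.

L{9t + 9} = 9·L{t} + 9·L{1} = 9/s² + 9/s

Final answer: 9/s² + 9/s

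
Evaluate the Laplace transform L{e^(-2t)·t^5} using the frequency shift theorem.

L{e^(at)·t^n} = n!/(s-a)^(n+1), so L{e^(-2t)·t^5} = 120/(s+2)^6

Final answer: 120/(s+2)^6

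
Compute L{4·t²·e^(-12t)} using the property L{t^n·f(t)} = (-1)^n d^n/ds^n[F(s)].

L{e^(-12t)} = 1/(s+12). d/ds[1/(s+12)] = -1/(s+12)². d²/ds²[1/(s+12)] = 2/(s+12)³. So L{t²·e^(-12t)} = (-1)² · 2/(s+12)³ = 2/(s+12)³. Then L{4·t²·e^(-12t)} = 4·2/(s+12)³ = 8/(s+12)³

Final answer: 8/(s+12)³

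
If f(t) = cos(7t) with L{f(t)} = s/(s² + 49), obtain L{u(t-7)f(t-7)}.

Time shift theorem: L{u(t-a)f(t-a)} = e^(-as)F(s). Here a=7, F(s) = s/(s² + 49), so L{u(t-7)f(t-7)} = e^(-7s)·s/(s² + 49)

Final answer: e^(-7s)·s/(s² + 49)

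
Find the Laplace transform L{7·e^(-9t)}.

L{e^(at)} = 1/(s-a), so L{e^(-9t)} = 1/(s+9). Then L{7·e^(-9t)} = 7/(s+9)

Final answer: 7/(s+9)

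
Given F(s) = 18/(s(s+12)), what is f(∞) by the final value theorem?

f(∞) = lim_{s→0} s·18/(s(s+12)) = lim_{s→0} 18/(s+12) = 18/12 = 3/2

Final answer: 3/2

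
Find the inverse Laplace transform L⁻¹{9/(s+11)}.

L⁻¹{1/(s-a)} = e^(at), so L⁻¹{1/(s+11)} = e^(-11t), and L⁻¹{9/(s+11)} = 9·e^(-11t)

Final answer: 9·e^(-11t)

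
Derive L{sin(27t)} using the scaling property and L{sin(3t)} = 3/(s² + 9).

Using L{f(at)} = (1/a)F(s/a) with a=9: L{sin(27t)} = (1/9) · 3/((s/9)² + 9) = (1/9) · 3·81/(s² + 729) = 27/(s² + 729)

Final answer: 27/(s² + 729)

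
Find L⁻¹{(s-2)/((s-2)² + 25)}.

Using frequency shift: L⁻¹{(s-a)/((s-a)² + b²)} = e^(at)cos(bt). Here a=2, b=5

Final answer: e^(2t)·cos(5t)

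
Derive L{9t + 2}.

L{9t + 2} = 9·L{t} + 2·L{1} = 9/s² + 2/s

Final answer: 9/s² + 2/s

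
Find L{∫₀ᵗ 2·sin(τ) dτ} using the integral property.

L{∫₀ᵗ f(τ)dτ} = F(s)/s with F(s) = 2/(s² + 1), so the result is (2/(s² + 1))/s = 2/(s(s² + 1))

Final answer: 2/(s(s² + 1))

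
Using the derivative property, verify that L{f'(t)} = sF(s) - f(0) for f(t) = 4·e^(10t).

f'(t) = 40e^(10t). Direct: L{f'(t)} = 40/(s-10). Property: s·4/(s-10) - 4 = (4s - 4(s-10))/(s-10) = 40/(s-10). ✓

Final answer: 40/(s-10)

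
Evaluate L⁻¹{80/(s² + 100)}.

This is the form c·a/(s² + a²) with a = 10, c = 8. L⁻¹ = 8·sin(10t)

Final answer: 8·sin(10t)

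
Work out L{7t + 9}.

L{7t + 9} = 7·L{t} + 9·L{1} = 7/s² + 9/s

Final answer: 7/s² + 9/s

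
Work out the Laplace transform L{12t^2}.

L{12t^2} = 12 · L{t^2} = 12 · 2/s^3 = 24/s^3

Final answer: 24/s^3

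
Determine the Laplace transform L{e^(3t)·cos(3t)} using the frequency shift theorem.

Frequency shift: L{e^(at)f(t)} = F(s-a). L{e^(3t)·cos(3t)} = (s-3)/((s-3)² + 9)

Final answer: (s-3)/((s-3)² + 9)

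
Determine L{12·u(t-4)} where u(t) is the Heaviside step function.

L{u(t-a)} = e^(-as)/s. Here a=4, so L{u(t-4)} = e^(-4s)/s, and L{12·u(t-4)} = 12·e^(-4s)/s

Final answer: 12·e^(-4s)/s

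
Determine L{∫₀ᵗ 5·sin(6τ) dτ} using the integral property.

L{∫₀ᵗ f(τ)dτ} = F(s)/s with F(s) = 30/(s² + 36), so the result is (30/(s² + 36))/s = 30/(s(s² + 36))

Final answer: 30/(s(s² + 36))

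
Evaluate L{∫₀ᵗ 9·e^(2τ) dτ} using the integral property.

L{∫₀ᵗ f(τ)dτ} = F(s)/s with F(s) = 9/(s-2), so L{∫₀ᵗ 9·e^(2τ) dτ} = 9/(s(s-2))

Final answer: 9/(s(s-2))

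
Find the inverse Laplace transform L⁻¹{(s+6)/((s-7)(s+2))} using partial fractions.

Using partial fractions, f(t) = (13e^(7t) - 4e^(-2t))/9

Final answer: (13e^(7t) - 4e^(-2t))/9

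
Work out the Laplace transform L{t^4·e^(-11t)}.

L{t^n·e^(at)} = n!/(s-a)^(n+1), so L{t^4·e^(-11t)} = 24/(s+11)^5

Final answer: 24/(s+11)^5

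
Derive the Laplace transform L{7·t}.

L{t^n} = n!/s^(n+1), so L{t} = 1/s^2. Then L{7·t} = 7·1/s^2 = 7/s^2

Final answer: 7/s^2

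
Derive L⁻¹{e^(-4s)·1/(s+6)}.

L⁻¹{1/(s+6)} = e^(-6t). By the time shift theorem, L⁻¹{e^(-as)F(s)} = u(t-a)f(t-a) with a=4, so L⁻¹{e^(-4s)·1/(s+6)} = u(t-4)·e^(-6(t-4))

Final answer: u(t-4)·e^(-6(t-4))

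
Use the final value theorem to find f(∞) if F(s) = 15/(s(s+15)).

f(∞) = lim_{s→0} s·15/(s(s+15)) = lim_{s→0} 15/(s+15) = 15/15 = 1

Final answer: 1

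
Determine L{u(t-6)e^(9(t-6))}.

u(t-a)f(t-a) with f(t)=e^(9t). L{e^(9t)} = 1/(s-9). By time shift: e^(-6s)/(s-9)

Final answer: e^(-6s)/(s-9)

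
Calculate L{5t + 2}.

L{5t + 2} = 5·L{t} + 2·L{1} = 5/s² + 2/s

Final answer: 5/s² + 2/s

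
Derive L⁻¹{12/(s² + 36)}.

This is the form c·a/(s² + a²) with a = 6, c = 2. L⁻¹ = 2·sin(6t)

Final answer: 2·sin(6t)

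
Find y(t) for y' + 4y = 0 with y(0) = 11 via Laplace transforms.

L{y'} + 4L{y} = 0. sY - 11 + 4Y = 0. Y(s+4) = 11. Y = 11/(s+4)

Final answer: y(t) = 11e^(-4t)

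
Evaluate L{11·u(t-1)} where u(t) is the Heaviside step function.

L{u(t-a)} = e^(-as)/s. Here a=1, so L{u(t-1)} = e^(-s)/s, and L{11·u(t-1)} = 11·e^(-s)/s

Final answer: 11·e^(-s)/s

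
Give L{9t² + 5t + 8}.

L{9t² + 5t + 8} = 9·2/s³ + 5/s² + 8/s = 18/s³ + 5/s² + 8/s

Final answer: 18/s³ + 5/s² + 8/s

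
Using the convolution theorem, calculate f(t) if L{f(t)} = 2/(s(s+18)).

2/(s(s+18)) = (2/s)·(1/(s+18)) = L{2}·L{e^(-18t)}. By convolution, f(t) = 2*e^(-18t) = ∫₀ᵗ 2·e^(-18τ) dτ = 2·(1 - e^(-18t))/18

Final answer: 2·(1 - e^(-18t))/18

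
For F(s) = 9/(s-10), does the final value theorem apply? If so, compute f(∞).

sF(s) = 9s/(s-10) has a pole at s = 10 in the right half-plane. Theorem does NOT apply (unstable system; f(t) = 9·e^(10t) grows without bound).

Final answer: Not applicable (unstable)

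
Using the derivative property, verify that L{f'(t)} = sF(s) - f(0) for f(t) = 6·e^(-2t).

f'(t) = -12e^(-2t). Direct: L{f'(t)} = -12/(s+2). Property: s·6/(s+2) - 6 = (6s - 6(s+2))/(s+2) = -12/(s+2). ✓

Final answer: -12/(s+2)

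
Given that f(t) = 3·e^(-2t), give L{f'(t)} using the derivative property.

f(0) = 3, F(s) = 3/(s+2). L{f'(t)} = s·F(s) - f(0) = 3s/(s+2) - 3 = (3s - 3(s+2))/(s+2) = -6/(s+2)

Final answer: -6/(s+2)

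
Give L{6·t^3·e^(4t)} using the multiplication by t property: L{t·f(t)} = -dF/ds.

Using L{t^n·e^(at)} = n!/(s-a)^(n+1), L{t^3·e^(4t)} = 6/(s-4)^4, so L{6·t^3·e^(4t)} = 6·6/(s-4)^4 = 36/(s-4)^4

Final answer: 36/(s-4)^4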